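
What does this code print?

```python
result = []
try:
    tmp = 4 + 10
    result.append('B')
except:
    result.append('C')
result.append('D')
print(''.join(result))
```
BD

No exception, try block completes normally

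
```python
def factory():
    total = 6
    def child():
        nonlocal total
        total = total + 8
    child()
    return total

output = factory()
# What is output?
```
14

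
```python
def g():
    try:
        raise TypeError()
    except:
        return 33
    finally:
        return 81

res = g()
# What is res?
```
81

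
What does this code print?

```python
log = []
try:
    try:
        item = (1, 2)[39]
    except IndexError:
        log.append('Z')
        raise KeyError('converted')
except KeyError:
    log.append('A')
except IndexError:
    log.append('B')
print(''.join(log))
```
ZA

New KeyError raised, caught by outer KeyError handler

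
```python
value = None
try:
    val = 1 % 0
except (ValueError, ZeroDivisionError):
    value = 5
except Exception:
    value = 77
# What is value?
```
5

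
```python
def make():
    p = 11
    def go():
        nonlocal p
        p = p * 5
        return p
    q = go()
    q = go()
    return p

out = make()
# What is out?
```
275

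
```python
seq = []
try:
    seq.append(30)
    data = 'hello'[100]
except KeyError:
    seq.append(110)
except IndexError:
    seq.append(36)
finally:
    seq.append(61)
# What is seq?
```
[30, 36, 61]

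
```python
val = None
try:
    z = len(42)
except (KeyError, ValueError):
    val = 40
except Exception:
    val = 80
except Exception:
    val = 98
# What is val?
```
80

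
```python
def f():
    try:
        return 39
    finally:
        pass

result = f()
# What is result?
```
39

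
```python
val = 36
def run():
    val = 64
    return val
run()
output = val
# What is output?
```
36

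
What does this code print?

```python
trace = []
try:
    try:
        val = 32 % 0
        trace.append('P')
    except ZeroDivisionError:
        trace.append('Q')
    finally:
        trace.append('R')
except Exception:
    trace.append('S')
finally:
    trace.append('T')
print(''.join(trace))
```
QRT

Both finally blocks run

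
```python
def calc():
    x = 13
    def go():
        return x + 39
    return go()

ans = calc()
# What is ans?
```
52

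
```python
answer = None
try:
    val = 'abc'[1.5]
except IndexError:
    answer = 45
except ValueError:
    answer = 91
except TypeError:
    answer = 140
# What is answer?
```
140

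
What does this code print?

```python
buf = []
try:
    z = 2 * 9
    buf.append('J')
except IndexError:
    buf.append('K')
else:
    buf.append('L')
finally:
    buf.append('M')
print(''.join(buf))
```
JLM

else runs before finally when no exception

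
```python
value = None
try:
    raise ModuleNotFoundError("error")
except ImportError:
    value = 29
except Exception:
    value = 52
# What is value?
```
29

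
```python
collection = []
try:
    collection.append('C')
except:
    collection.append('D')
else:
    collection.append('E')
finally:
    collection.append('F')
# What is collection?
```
['C', 'E', 'F']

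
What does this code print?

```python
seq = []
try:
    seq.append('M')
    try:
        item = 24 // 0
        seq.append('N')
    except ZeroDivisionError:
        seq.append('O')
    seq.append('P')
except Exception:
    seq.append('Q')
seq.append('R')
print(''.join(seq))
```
MOPR

Inner exception caught by inner handler, outer continues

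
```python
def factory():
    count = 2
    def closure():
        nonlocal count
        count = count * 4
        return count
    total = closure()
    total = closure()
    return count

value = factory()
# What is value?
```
32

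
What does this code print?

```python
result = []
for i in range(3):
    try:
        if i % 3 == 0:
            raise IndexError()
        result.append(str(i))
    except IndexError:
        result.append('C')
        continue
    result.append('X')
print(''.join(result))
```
C1X2X

continue in except skips rest of loop body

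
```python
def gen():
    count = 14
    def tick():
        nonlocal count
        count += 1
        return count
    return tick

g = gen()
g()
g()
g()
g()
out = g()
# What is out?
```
19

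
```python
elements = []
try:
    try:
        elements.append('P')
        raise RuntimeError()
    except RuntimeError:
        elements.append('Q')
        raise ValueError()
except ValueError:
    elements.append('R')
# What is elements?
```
['P', 'Q', 'R']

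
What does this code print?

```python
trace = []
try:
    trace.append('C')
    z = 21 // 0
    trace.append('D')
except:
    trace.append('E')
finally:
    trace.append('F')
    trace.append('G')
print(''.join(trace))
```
CEFG

Code before exception runs, then except, then all of finally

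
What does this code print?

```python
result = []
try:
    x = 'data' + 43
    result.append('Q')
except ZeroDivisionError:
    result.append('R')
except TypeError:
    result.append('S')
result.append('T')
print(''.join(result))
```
ST

TypeError is caught by its specific handler, not ZeroDivisionError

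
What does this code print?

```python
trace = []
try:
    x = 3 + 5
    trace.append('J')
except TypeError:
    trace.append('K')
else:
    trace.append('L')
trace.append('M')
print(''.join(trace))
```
JLM

else block runs when no exception occurs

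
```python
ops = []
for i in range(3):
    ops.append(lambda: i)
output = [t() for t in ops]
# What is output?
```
[2, 2, 2]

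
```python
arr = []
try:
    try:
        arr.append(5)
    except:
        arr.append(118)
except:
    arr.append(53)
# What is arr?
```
[5]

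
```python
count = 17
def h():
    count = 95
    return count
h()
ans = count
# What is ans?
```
17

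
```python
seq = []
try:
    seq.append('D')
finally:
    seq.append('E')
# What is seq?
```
['D', 'E']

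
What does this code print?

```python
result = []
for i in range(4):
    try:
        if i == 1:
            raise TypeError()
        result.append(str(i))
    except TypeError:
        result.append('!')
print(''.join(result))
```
0!23

Exception on i=1 caught, loop continues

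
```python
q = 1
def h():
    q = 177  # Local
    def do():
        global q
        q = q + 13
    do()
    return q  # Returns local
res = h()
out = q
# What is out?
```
14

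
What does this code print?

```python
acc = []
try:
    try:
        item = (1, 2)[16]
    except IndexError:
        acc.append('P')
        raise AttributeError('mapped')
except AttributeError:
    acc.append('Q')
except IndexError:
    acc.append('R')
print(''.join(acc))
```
PQ

New AttributeError raised, caught by outer AttributeError handler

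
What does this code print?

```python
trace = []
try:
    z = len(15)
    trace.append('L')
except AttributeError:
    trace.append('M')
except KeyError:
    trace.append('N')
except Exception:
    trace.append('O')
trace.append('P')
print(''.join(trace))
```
OP

TypeError not specifically caught, falls to Exception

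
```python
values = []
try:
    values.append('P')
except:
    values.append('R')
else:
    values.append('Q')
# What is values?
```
['P', 'Q']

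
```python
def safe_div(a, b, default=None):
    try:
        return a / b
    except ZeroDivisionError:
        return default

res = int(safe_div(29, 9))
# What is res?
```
3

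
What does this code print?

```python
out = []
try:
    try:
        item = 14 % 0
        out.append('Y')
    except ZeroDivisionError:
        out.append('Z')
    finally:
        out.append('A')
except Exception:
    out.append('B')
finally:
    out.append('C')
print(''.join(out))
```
ZAC

Both finally blocks run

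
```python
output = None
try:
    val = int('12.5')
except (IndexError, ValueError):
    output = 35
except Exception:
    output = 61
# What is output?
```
35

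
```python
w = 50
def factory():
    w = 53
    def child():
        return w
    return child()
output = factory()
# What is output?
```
53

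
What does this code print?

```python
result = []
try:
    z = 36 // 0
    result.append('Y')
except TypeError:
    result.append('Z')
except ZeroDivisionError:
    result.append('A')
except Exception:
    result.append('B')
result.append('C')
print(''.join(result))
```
AC

ZeroDivisionError matches before generic Exception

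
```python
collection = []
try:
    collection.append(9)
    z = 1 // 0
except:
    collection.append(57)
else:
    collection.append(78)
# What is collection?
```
[9, 57]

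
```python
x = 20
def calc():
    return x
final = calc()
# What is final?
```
20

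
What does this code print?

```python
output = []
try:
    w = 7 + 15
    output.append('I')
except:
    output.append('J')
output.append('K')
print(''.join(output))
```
IK

No exception, try block completes normally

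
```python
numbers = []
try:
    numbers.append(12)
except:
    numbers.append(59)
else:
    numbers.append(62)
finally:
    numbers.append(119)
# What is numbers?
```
[12, 62, 119]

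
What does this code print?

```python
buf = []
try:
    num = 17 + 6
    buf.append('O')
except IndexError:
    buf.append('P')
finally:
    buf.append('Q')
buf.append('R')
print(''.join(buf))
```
OQR

finally runs after normal execution too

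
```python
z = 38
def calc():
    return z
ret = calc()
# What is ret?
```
38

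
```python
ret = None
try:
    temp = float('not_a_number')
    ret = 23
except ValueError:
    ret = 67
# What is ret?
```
67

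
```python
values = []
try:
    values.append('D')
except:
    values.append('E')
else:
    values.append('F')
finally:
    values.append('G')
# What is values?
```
['D', 'F', 'G']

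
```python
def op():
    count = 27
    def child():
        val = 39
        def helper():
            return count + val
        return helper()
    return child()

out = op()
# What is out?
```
66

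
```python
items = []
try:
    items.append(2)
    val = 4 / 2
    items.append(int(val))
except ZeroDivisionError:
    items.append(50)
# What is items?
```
[2, 2]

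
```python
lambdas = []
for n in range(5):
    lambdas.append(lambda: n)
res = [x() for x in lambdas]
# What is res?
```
[4, 4, 4, 4, 4]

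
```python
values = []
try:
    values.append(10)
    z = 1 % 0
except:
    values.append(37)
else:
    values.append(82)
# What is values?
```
[10, 37]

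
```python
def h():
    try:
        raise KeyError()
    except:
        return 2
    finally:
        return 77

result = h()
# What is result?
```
77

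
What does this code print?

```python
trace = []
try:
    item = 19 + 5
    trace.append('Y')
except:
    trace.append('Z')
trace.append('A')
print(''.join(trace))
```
YA

No exception, try block completes normally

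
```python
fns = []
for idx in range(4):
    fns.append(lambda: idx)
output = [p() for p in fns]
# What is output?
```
[3, 3, 3, 3]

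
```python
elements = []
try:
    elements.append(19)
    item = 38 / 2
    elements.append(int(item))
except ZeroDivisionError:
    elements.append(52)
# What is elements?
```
[19, 19]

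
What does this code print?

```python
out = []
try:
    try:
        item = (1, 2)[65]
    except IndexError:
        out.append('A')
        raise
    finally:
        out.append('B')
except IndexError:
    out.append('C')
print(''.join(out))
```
ABC

finally runs before re-raised exception propagates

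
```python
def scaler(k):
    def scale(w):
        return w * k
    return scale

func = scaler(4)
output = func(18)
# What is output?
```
72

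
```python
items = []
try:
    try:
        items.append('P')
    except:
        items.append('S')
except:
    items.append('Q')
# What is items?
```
['P']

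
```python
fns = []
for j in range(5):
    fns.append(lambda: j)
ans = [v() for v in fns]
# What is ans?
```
[4, 4, 4, 4, 4]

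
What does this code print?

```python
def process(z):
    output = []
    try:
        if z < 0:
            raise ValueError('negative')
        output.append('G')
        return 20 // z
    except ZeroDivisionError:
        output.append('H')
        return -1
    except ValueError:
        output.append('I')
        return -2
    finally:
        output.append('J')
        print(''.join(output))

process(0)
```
GHJ

z=0 causes ZeroDivisionError, caught, finally prints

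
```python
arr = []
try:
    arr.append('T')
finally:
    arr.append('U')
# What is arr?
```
['T', 'U']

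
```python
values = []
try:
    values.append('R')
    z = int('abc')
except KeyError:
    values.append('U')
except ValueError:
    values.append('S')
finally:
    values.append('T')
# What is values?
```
['R', 'S', 'T']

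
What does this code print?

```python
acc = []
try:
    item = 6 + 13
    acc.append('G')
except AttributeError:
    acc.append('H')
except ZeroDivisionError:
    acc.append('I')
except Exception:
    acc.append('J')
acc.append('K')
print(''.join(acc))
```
GK

No exception, try block completes normally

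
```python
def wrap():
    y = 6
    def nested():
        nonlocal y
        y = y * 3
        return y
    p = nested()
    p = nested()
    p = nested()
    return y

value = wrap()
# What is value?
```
162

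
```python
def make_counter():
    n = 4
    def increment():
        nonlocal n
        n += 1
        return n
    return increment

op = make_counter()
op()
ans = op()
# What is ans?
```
6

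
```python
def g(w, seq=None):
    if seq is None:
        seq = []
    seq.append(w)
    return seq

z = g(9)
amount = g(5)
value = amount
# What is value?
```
[5]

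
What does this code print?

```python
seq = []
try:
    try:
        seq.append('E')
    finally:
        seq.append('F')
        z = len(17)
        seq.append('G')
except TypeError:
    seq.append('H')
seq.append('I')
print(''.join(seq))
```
EFHI

Exception in inner finally caught by outer except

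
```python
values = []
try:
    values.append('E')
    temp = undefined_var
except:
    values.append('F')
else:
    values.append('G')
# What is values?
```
['E', 'F']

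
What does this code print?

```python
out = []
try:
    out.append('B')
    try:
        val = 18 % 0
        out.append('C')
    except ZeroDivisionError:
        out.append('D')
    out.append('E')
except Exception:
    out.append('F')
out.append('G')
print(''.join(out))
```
BDEG

Inner exception caught by inner handler, outer continues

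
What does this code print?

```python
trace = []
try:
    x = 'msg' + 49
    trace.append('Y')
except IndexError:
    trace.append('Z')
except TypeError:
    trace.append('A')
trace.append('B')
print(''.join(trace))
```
AB

TypeError is caught by its specific handler, not IndexError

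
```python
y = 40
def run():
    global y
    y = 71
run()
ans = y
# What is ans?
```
71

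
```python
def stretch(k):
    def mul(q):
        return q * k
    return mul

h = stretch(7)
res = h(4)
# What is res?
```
28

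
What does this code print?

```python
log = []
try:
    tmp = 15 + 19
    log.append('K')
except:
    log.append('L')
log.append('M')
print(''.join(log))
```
KM

No exception, try block completes normally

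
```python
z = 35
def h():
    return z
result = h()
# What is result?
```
35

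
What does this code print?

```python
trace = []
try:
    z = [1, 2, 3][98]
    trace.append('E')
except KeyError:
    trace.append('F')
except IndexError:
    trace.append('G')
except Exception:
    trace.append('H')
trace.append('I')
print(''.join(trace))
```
GI

IndexError matches before generic Exception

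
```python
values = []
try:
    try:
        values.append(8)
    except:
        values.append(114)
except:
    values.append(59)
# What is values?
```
[8]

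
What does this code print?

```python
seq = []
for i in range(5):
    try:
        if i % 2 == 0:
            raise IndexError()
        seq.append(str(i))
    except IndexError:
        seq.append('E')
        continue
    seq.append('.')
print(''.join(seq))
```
E1.E3.E

continue in except skips rest of loop body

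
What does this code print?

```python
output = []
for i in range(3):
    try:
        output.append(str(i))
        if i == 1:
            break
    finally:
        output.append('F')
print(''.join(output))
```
0F1F

finally runs even when breaking out of loop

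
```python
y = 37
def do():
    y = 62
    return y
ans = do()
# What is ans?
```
62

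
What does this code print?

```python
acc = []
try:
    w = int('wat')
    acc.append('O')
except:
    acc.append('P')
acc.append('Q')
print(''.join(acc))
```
PQ

Exception raised in try, caught by bare except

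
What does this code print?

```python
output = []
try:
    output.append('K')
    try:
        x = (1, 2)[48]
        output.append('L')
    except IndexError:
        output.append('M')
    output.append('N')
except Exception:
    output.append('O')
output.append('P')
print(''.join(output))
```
KMNP

Inner exception caught by inner handler, outer continues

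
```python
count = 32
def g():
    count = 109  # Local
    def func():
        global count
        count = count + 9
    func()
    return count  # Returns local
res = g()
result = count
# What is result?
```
41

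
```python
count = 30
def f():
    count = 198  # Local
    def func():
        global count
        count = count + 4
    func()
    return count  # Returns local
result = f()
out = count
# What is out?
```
34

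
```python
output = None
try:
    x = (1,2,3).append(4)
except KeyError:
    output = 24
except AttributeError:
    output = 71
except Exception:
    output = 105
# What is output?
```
71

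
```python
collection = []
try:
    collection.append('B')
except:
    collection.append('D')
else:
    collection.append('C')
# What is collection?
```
['B', 'C']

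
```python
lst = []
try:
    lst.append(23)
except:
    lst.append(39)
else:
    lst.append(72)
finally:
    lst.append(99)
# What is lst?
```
[23, 72, 99]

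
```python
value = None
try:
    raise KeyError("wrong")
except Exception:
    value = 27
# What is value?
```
27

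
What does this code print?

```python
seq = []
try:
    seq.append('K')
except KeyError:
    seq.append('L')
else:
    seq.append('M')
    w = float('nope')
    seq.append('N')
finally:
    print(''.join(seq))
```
KM

Try succeeds, else appends 'M', ValueError in else is uncaught, finally prints before exception propagates ('N' never appended)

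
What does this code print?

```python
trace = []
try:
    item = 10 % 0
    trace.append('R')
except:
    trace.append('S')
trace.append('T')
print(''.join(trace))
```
ST

Exception raised in try, caught by bare except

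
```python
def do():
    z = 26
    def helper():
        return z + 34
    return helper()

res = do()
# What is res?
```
60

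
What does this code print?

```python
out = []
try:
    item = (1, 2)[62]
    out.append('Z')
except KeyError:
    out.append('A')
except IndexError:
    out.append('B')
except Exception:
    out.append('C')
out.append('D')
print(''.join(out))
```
BD

IndexError matches before generic Exception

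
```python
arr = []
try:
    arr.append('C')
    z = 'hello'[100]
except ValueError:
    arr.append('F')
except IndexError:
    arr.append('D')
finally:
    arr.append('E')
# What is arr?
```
['C', 'D', 'E']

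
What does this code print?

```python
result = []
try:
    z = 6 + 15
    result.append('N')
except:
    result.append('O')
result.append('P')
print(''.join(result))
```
NP

No exception, try block completes normally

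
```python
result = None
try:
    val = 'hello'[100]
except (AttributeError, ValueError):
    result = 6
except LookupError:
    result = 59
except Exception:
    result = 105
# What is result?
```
59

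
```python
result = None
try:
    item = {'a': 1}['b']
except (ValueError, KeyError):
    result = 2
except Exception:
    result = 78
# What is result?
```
2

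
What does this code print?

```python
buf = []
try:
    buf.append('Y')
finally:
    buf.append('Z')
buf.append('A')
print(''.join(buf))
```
YZA

try/finally without except, no exception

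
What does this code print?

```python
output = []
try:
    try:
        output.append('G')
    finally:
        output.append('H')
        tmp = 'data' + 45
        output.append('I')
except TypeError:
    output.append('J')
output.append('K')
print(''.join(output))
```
GHJK

Exception in inner finally caught by outer except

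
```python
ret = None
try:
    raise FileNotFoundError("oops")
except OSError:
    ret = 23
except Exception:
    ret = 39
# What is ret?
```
23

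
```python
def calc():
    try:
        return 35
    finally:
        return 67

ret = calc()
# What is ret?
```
67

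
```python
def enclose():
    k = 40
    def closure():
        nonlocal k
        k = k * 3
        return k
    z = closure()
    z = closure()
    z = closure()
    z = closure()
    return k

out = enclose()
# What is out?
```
3240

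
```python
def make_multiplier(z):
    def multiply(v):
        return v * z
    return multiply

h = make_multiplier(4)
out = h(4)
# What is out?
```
16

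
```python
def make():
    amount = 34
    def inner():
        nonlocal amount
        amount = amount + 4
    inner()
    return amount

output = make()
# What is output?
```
38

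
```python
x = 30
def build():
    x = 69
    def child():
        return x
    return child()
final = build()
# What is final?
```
69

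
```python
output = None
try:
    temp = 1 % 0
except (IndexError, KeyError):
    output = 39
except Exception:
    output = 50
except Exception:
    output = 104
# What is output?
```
50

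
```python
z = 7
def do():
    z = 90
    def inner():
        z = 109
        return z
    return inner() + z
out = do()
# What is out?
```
199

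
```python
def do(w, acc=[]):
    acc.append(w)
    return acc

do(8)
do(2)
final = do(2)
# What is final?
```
[8, 2, 2]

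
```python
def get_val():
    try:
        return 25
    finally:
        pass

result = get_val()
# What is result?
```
25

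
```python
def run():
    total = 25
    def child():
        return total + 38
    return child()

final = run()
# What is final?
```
63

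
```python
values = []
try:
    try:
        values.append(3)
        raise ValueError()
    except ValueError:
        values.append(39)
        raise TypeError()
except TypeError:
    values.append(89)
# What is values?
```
[3, 39, 89]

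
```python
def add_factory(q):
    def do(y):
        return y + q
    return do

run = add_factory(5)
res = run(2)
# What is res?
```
7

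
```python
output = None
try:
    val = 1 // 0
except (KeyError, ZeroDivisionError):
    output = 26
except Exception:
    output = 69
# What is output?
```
26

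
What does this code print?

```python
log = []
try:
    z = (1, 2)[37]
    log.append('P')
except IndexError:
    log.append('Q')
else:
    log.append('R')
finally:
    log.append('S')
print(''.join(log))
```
QS

Exception: except runs, else skipped, finally runs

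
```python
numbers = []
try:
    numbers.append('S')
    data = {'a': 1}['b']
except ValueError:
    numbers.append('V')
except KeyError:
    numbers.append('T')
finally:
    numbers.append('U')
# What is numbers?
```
['S', 'T', 'U']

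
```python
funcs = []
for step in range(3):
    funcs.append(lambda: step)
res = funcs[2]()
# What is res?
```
2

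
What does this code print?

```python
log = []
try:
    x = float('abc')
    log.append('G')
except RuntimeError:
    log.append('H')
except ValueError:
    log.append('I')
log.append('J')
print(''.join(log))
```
IJ

ValueError is caught by its specific handler, not RuntimeError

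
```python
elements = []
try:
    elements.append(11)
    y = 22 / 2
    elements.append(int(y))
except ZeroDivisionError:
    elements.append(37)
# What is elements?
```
[11, 11]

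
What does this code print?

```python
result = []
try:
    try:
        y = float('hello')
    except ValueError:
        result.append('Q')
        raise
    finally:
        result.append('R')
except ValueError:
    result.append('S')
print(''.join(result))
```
QRS

finally runs before re-raised exception propagates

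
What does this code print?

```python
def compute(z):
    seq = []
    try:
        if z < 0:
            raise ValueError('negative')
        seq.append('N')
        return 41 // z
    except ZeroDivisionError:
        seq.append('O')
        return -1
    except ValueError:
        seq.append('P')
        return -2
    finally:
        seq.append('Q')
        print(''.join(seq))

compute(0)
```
NOQ

z=0 causes ZeroDivisionError, caught, finally prints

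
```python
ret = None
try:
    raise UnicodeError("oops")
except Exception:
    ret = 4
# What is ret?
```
4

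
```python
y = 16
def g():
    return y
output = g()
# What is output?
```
16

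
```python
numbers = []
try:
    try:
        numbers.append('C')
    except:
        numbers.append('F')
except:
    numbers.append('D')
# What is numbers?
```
['C']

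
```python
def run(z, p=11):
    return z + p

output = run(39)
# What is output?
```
50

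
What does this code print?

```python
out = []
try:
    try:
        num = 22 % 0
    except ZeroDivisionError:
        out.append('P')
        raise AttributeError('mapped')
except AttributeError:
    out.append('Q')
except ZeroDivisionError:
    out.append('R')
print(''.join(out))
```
PQ

New AttributeError raised, caught by outer AttributeError handler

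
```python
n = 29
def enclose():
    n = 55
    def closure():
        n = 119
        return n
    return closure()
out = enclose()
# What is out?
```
119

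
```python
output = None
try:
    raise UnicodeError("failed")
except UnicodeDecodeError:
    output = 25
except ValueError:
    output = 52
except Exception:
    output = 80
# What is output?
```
52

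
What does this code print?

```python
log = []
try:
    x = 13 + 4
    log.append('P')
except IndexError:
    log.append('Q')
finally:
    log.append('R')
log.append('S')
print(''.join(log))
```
PRS

finally runs after normal execution too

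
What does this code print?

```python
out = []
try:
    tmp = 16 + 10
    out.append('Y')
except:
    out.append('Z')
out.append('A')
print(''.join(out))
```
YA

No exception, try block completes normally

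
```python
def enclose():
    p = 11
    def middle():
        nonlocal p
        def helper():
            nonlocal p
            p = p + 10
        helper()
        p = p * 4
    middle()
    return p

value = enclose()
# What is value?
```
84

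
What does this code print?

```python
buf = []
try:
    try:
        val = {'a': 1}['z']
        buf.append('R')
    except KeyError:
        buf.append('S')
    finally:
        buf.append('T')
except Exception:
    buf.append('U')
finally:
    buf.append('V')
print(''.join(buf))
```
STV

Both finally blocks run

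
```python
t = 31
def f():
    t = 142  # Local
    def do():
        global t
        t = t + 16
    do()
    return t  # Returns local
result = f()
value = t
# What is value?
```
47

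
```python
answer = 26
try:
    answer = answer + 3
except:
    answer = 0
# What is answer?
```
29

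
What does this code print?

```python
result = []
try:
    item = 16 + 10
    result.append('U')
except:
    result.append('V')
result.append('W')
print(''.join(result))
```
UW

No exception, try block completes normally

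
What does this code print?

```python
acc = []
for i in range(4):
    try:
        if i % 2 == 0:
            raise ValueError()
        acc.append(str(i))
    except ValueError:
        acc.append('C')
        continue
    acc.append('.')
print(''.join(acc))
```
C1.C3.

continue in except skips rest of loop body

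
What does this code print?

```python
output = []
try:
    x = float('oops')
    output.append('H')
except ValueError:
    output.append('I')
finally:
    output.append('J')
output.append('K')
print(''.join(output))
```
IJK

finally always runs, even after exception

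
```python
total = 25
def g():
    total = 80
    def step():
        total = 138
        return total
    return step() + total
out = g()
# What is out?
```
218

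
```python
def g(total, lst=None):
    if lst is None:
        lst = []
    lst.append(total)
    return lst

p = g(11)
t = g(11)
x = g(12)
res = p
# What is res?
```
[11]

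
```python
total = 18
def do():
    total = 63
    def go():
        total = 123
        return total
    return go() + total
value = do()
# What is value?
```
186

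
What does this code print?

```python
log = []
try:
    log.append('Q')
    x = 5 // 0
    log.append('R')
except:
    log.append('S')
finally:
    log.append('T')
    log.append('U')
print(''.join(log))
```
QSTU

Code before exception runs, then except, then all of finally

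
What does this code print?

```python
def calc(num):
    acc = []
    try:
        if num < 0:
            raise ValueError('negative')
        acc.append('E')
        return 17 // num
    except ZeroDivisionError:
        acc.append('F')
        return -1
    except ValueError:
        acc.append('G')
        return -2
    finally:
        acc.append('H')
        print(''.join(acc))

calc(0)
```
EFH

num=0 causes ZeroDivisionError, caught, finally prints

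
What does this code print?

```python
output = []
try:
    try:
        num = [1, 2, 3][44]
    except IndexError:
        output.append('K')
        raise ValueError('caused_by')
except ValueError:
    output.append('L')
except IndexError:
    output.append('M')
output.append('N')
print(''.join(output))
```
KLN

ValueError raised and caught, original IndexError not re-raised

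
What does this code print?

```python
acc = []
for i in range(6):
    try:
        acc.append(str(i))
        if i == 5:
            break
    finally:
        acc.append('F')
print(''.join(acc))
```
0F1F2F3F4F5F

finally runs even when breaking out of loop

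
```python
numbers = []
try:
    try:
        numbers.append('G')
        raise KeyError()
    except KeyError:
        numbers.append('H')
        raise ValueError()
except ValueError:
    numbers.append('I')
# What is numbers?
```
['G', 'H', 'I']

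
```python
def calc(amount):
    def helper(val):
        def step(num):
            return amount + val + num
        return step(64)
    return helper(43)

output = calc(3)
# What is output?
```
110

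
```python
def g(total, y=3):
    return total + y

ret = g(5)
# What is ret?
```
8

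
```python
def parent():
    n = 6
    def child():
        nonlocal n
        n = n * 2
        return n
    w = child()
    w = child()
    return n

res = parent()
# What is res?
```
24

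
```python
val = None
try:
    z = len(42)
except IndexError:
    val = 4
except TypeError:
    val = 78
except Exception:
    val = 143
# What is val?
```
78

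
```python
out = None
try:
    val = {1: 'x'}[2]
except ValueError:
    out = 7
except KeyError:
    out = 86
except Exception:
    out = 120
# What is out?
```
86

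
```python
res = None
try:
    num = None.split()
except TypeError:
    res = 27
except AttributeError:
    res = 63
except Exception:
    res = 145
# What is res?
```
63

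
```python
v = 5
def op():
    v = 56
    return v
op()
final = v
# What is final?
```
5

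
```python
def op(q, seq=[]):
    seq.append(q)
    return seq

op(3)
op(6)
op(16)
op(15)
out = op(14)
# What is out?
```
[3, 6, 16, 15, 14]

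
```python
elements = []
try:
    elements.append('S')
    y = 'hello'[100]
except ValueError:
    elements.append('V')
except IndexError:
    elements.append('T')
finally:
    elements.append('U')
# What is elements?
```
['S', 'T', 'U']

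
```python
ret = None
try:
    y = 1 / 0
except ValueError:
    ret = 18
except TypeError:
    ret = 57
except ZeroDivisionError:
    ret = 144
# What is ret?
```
144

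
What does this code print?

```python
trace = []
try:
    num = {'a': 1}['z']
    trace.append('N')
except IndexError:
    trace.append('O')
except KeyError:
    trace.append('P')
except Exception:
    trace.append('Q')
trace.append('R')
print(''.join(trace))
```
PR

KeyError matches before generic Exception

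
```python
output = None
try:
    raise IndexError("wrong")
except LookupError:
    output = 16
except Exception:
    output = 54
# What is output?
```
16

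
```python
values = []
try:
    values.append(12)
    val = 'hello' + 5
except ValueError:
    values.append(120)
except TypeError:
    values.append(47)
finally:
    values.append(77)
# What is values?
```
[12, 47, 77]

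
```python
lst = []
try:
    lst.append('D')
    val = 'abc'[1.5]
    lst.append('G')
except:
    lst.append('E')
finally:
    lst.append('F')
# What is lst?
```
['D', 'E', 'F']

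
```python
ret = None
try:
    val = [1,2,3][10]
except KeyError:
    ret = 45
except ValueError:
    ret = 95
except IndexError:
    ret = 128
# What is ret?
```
128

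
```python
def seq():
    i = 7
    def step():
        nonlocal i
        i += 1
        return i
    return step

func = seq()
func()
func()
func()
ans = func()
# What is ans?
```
11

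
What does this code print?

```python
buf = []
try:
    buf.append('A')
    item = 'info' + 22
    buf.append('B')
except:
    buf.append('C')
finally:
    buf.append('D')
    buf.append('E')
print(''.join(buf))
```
ACDE

Code before exception runs, then except, then all of finally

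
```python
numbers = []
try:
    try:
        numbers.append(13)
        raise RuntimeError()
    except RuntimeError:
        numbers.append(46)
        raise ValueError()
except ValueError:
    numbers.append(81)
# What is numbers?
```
[13, 46, 81]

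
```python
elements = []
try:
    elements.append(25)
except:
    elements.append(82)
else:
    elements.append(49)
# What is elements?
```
[25, 49]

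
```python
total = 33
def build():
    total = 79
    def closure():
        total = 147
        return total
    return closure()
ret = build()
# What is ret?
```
147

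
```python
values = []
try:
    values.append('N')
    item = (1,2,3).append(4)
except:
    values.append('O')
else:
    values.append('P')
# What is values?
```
['N', 'O']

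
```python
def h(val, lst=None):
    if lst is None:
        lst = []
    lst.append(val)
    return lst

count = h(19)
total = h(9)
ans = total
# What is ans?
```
[9]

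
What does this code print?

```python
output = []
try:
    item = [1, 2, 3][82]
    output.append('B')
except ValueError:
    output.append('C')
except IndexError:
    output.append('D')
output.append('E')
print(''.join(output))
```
DE

IndexError is caught by its specific handler, not ValueError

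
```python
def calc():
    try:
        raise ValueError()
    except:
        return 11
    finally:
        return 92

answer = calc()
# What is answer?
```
92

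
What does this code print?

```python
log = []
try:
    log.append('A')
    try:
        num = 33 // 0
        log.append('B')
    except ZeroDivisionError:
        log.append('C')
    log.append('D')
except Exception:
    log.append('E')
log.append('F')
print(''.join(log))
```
ACDF

Inner exception caught by inner handler, outer continues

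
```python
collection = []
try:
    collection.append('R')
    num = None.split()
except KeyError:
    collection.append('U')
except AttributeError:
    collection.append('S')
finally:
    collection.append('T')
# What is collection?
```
['R', 'S', 'T']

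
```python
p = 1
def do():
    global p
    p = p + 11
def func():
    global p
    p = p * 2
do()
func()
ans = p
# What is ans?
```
24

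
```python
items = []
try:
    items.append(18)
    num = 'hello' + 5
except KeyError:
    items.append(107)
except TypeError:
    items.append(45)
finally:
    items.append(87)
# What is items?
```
[18, 45, 87]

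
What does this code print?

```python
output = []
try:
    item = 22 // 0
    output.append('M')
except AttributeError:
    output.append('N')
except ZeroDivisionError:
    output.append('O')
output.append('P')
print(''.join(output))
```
OP

ZeroDivisionError is caught by its specific handler, not AttributeError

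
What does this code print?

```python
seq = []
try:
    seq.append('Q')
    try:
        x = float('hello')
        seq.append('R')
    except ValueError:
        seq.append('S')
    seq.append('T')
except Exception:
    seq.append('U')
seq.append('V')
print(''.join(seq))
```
QSTV

Inner exception caught by inner handler, outer continues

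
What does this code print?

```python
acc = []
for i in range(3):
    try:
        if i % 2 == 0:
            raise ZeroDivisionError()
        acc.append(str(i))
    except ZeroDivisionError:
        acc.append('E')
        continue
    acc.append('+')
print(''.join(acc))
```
E1+E

continue in except skips rest of loop body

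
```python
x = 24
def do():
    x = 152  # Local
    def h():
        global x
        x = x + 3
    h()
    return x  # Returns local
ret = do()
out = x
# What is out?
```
27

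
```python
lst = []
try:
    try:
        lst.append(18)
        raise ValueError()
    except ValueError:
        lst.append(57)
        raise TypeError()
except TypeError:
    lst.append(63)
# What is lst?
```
[18, 57, 63]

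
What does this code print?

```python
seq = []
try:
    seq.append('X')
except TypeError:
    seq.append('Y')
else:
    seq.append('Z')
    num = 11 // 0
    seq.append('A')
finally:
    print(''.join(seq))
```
XZ

Try succeeds, else appends 'Z', ZeroDivisionError in else is uncaught, finally prints before exception propagates ('A' never appended)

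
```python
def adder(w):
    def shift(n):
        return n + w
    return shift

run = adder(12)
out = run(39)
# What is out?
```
51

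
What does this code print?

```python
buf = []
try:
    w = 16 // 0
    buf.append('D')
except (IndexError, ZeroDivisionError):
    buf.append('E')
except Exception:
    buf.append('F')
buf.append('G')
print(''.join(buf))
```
EG

ZeroDivisionError matches tuple containing it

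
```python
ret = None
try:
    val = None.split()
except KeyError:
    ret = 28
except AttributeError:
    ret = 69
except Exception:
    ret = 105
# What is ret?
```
69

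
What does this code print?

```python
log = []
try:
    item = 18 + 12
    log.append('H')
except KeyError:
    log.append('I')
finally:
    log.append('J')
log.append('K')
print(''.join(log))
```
HJK

finally runs after normal execution too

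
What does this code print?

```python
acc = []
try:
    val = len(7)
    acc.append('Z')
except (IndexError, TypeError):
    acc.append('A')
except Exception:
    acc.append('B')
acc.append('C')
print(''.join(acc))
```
AC

TypeError matches tuple containing it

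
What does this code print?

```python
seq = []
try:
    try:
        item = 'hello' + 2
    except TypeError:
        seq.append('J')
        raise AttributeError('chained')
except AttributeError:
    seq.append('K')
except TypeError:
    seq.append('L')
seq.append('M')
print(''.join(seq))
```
JKM

AttributeError raised and caught, original TypeError not re-raised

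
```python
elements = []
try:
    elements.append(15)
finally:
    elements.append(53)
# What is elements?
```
[15, 53]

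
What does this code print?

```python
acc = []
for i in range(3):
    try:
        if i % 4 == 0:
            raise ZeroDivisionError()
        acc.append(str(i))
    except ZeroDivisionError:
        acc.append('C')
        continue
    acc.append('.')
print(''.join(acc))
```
C1.2.

continue in except skips rest of loop body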